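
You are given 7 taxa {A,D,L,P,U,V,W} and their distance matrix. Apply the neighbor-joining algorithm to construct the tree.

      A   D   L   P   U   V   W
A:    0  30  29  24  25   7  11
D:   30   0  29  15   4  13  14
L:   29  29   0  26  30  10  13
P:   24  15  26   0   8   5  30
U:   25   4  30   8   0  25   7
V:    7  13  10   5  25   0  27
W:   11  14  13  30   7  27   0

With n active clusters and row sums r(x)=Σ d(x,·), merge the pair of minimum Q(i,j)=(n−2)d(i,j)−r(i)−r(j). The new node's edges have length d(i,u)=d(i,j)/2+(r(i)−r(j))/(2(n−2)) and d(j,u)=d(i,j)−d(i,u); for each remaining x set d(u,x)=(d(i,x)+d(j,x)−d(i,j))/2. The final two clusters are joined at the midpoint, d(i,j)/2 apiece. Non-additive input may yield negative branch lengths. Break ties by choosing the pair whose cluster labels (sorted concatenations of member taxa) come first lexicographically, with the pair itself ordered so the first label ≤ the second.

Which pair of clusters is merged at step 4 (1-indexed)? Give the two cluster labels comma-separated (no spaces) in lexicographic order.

A,V

1. join D+U (d=4, Q=-184) ⇒ DU; edges |D|=13/5, |U|=7/5
  updated: d(A,DU)=51/2, d(DU,L)=55/2, d(DU,P)=19/2, d(DU,V)=17, d(DU,W)=17/2
2. join DU+P (d=19/2, Q=-289/2) ⇒ DPU; edges |DU|=63/16, |P|=89/16
  updated: d(A,DPU)=20, d(DPU,L)=22, d(DPU,V)=25/4, d(DPU,W)=29/2
3. join L+W (d=13, Q=-201/2) ⇒ LW; edges |L|=95/12, |W|=61/12
  updated: d(A,LW)=27/2, d(DPU,LW)=47/4, d(LW,V)=12
4. join A+V (d=7, Q=-207/4) ⇒ AV; edges |A|=117/16, |V|=-5/16
  updated: d(AV,DPU)=77/8, d(AV,LW)=37/4
5. join AV+DPU (d=77/8, Q=-245/8) ⇒ ADPUV; edges |AV|=57/16, |DPU|=97/16
  updated: d(ADPUV,LW)=91/16
6. join ADPUV+LW (d=91/16) ⇒ ADLPUVW; edges |ADPUV|=91/32, |LW|=91/32
final tree: (((A:117/16,V:-5/16):57/16,((D:13/5,U:7/5):63/16,P:89/16):97/16):91/32,(L:95/12,W:61/12):91/32)
total length: 781/16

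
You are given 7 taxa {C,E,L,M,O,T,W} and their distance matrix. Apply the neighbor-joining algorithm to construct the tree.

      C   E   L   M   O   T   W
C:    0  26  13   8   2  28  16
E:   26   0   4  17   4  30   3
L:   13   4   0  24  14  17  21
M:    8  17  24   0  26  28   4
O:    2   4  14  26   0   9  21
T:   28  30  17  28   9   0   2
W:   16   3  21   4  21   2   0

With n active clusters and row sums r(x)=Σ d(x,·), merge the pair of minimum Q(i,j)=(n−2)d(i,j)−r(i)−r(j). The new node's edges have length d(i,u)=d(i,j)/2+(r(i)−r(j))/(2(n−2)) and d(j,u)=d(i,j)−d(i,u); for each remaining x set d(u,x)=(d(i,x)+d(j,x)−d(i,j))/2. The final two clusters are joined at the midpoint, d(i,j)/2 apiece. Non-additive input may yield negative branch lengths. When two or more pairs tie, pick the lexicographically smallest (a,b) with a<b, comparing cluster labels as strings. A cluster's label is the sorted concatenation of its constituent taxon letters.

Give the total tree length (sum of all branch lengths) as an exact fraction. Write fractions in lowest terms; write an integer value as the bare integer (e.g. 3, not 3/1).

603/16

step 1: merge (T,W) at d=2, Q=-171; branch lengths T→57/10, W→-37/10; new cluster TW
  updated: d(C,TW)=21, d(E,TW)=31/2, d(L,TW)=18, d(M,TW)=15, d(O,TW)=14
step 2: merge (C,M) at d=8, Q=-128; branch lengths C→3/2, M→13/2; new cluster CM
  updated: d(CM,E)=35/2, d(CM,L)=29/2, d(CM,O)=10, d(CM,TW)=14
step 3: merge (E,L) at d=4, Q=-159/2; branch lengths E→5/12, L→43/12; new cluster EL
  updated: d(CM,EL)=14, d(EL,O)=7, d(EL,TW)=59/4
step 4: merge (CM,TW) at d=14, Q=-211/4; branch lengths CM→93/16, TW→131/16; new cluster CMTW
  updated: d(CMTW,EL)=59/8, d(CMTW,O)=5
step 5: merge (CMTW,EL) at d=59/8, Q=-155/8; branch lengths CMTW→43/16, EL→75/16; new cluster CELMTW
  updated: d(CELMTW,O)=37/16
step 6: merge (CELMTW,O) at d=37/16; branch lengths CELMTW→37/32, O→37/32; new cluster CELMOTW
final tree: ((((C:3/2,M:13/2):93/16,(T:57/10,W:-37/10):131/16):43/16,(E:5/12,L:43/12):75/16):37/32,O:37/32)
total length: 603/16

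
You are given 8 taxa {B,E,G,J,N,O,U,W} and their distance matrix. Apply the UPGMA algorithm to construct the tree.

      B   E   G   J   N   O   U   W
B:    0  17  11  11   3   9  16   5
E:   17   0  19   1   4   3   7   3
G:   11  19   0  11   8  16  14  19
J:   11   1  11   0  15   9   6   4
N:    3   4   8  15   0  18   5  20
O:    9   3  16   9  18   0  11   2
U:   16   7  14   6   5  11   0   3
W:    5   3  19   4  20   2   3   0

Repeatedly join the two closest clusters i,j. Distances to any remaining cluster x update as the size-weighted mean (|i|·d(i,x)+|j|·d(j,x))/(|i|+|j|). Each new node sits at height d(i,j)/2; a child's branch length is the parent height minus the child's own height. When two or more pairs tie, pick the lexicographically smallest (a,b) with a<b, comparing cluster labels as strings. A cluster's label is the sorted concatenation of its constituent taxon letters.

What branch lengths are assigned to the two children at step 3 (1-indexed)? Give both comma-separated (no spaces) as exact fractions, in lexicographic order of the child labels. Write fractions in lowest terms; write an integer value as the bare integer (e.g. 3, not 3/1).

1. join E+J (d=1) ⇒ EJ; edges |E|=1/2, |J|=1/2
  updated: d(B,EJ)=14, d(EJ,G)=15, d(EJ,N)=19/2, d(EJ,O)=6, d(EJ,U)=13/2, d(EJ,W)=7/2
2. join O+W (d=2) ⇒ OW; edges |O|=1, |W|=1
  updated: d(B,OW)=7, d(EJ,OW)=19/4, d(G,OW)=35/2, d(N,OW)=19, d(OW,U)=7
3. join B+N (d=3) ⇒ BN; edges |B|=3/2, |N|=3/2
  updated: d(BN,EJ)=47/4, d(BN,G)=19/2, d(BN,OW)=13, d(BN,U)=21/2
4. join EJ+OW (d=19/4) ⇒ EJOW; edges |EJ|=15/8, |OW|=11/8
  updated: d(BN,EJOW)=99/8, d(EJOW,G)=65/4, d(EJOW,U)=27/4
5. join EJOW+U (d=27/4) ⇒ EJOUW; edges |EJOW|=1, |U|=27/8
  updated: d(BN,EJOUW)=12, d(EJOUW,G)=79/5
6. join BN+G (d=19/2) ⇒ BGN; edges |BN|=13/4, |G|=19/4
  updated: d(BGN,EJOUW)=199/15
7. join BGN+EJOUW (d=199/15) ⇒ BEGJNOUW; edges |BGN|=113/60, |EJOUW|=391/120
final tree: (((B:3/2,N:3/2):13/4,G:19/4):113/60,(((E:1/2,J:1/2):15/8,(O:1,W:1):11/8):1,U:27/8):391/120)
total length: 803/30

3/2,3/2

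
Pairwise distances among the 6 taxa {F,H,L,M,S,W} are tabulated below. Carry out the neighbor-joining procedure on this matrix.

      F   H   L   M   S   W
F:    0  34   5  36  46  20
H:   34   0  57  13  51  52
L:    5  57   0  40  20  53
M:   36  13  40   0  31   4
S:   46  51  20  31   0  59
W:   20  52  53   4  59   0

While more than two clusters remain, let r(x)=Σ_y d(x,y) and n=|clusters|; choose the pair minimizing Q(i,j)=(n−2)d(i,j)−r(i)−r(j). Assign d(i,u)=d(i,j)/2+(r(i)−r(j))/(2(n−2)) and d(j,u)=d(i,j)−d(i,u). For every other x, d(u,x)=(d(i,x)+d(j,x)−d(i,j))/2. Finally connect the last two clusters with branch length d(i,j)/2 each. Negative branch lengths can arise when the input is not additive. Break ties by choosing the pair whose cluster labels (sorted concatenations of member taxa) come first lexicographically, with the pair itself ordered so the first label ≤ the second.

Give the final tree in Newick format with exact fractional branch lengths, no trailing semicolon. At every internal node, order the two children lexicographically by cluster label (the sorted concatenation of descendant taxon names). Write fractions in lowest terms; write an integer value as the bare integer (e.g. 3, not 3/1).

((((F:7/2,(L:6,S:14):12):183/16,H:317/16):171/16,M:-133/16):197/32,W:197/32)

step 1: merge (L,S) at d=20, Q=-302; branch lengths L→6, S→14; new cluster LS
  updated: d(F,LS)=31/2, d(H,LS)=44, d(LS,M)=51/2, d(LS,W)=46
step 2: merge (F,LS) at d=31/2, Q=-190; branch lengths F→7/2, LS→12; new cluster FLS
  updated: d(FLS,H)=125/4, d(FLS,M)=23, d(FLS,W)=101/4
step 3: merge (FLS,H) at d=125/4, Q=-453/4; branch lengths FLS→183/16, H→317/16; new cluster FHLS
  updated: d(FHLS,M)=19/8, d(FHLS,W)=23
step 4: merge (FHLS,M) at d=19/8, Q=-235/8; branch lengths FHLS→171/16, M→-133/16; new cluster FHLMS
  updated: d(FHLMS,W)=197/16
step 5: merge (FHLMS,W) at d=197/16; branch lengths FHLMS→197/32, W→197/32; new cluster FHLMSW
final tree: ((((F:7/2,(L:6,S:14):12):183/16,H:317/16):171/16,M:-133/16):197/32,W:197/32)
total length: 1303/16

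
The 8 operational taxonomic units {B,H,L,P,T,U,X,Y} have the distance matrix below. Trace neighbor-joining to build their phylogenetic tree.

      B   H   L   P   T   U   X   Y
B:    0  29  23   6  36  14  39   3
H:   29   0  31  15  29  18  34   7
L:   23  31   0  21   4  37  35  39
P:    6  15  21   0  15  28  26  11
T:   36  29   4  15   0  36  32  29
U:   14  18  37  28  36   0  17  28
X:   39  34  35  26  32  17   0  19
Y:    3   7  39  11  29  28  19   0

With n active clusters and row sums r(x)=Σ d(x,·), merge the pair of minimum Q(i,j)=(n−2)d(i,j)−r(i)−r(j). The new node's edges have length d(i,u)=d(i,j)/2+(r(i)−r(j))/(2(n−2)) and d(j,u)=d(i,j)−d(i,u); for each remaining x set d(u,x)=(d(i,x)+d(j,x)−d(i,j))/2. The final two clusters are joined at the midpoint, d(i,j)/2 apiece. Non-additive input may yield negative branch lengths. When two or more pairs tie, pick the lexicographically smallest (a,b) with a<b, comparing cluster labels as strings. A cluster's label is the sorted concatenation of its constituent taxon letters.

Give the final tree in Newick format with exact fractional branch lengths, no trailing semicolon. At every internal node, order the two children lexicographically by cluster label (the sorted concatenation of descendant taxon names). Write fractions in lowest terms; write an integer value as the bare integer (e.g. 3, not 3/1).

step 1: merge (L,T) at d=4, Q=-347; branch lengths L→11/4, T→5/4; new cluster LT
  updated: d(B,LT)=55/2, d(H,LT)=28, d(LT,P)=16, d(LT,U)=69/2, d(LT,X)=63/2, d(LT,Y)=32
step 2: merge (U,X) at d=17, Q=-221; branch lengths U→29/5, X→56/5; new cluster UX
  updated: d(B,UX)=18, d(H,UX)=35/2, d(LT,UX)=49/2, d(P,UX)=37/2, d(UX,Y)=15
step 3: merge (B,Y) at d=3, Q=-279/2; branch lengths B→55/16, Y→-7/16; new cluster BY
  updated: d(BY,H)=33/2, d(BY,LT)=113/4, d(BY,P)=7, d(BY,UX)=15
step 4: merge (LT,P) at d=16, Q=-421/4; branch lengths LT→353/24, P→31/24; new cluster LPT
  updated: d(BY,LPT)=77/8, d(H,LPT)=27/2, d(LPT,UX)=27/2
step 5: merge (BY,LPT) at d=77/8, Q=-117/2; branch lengths BY→95/16, LPT→59/16; new cluster BLPTY
  updated: d(BLPTY,H)=163/16, d(BLPTY,UX)=151/16
step 6: merge (BLPTY,H) at d=163/16, Q=-297/8; branch lengths BLPTY→17/16, H→73/8; new cluster BHLPTY
  updated: d(BHLPTY,UX)=67/8
step 7: merge (BHLPTY,UX) at d=67/8; branch lengths BHLPTY→67/16, UX→67/16; new cluster BHLPTUXY
final tree: ((((B:55/16,Y:-7/16):95/16,((L:11/4,T:5/4):353/24,P:31/24):59/16):17/16,H:73/8):67/16,(U:29/5,X:56/5):67/16)
total length: 1091/16

((((B:55/16,Y:-7/16):95/16,((L:11/4,T:5/4):353/24,P:31/24):59/16):17/16,H:73/8):67/16,(U:29/5,X:56/5):67/16)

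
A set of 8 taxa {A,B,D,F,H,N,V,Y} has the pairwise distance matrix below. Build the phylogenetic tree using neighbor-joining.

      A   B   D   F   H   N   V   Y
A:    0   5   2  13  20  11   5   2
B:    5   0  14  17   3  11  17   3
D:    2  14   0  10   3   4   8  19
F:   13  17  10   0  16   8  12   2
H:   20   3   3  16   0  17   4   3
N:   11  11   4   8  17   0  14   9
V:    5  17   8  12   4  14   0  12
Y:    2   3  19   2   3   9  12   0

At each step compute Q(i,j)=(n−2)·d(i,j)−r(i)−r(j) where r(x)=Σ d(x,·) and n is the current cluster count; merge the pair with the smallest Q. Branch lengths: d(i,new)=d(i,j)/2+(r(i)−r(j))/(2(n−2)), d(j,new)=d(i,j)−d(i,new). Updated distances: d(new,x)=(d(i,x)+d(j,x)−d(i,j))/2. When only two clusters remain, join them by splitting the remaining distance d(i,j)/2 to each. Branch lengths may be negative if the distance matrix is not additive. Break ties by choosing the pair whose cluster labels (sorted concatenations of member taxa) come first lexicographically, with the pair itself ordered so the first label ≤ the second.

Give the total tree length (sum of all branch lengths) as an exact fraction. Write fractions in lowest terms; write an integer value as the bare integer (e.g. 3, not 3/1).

step 1: merge (B,H) at d=3, Q=-118; branch lengths B→11/6, H→7/6; new cluster BH
  updated: d(A,BH)=11, d(BH,D)=7, d(BH,F)=15, d(BH,N)=25/2, d(BH,V)=9, d(BH,Y)=3/2
step 2: merge (F,Y) at d=2, Q=-191/2; branch lengths F→49/20, Y→-9/20; new cluster FY
  updated: d(A,FY)=13/2, d(BH,FY)=29/4, d(D,FY)=27/2, d(FY,N)=15/2, d(FY,V)=11
step 3: merge (D,N) at d=4, Q=-135/2; branch lengths D→3/16, N→61/16; new cluster DN
  updated: d(A,DN)=9/2, d(BH,DN)=31/4, d(DN,FY)=17/2, d(DN,V)=9
step 4: merge (BH,FY) at d=29/4, Q=-93/2; branch lengths BH→47/12, FY→10/3; new cluster BFHY
  updated: d(A,BFHY)=41/8, d(BFHY,DN)=9/2, d(BFHY,V)=51/8
step 5: merge (A,V) at d=5, Q=-25; branch lengths A→17/16, V→63/16; new cluster AV
  updated: d(AV,BFHY)=13/4, d(AV,DN)=17/4
step 6: merge (AV,BFHY) at d=13/4, Q=-12; branch lengths AV→3/2, BFHY→7/4; new cluster ABFHVY
  updated: d(ABFHVY,DN)=11/4
step 7: merge (ABFHVY,DN) at d=11/4; branch lengths ABFHVY→11/8, DN→11/8; new cluster ABDFHNVY
final tree: (((A:17/16,V:63/16):3/2,((B:11/6,H:7/6):47/12,(F:49/20,Y:-9/20):10/3):7/4):11/8,(D:3/16,N:61/16):11/8)
total length: 109/4

109/4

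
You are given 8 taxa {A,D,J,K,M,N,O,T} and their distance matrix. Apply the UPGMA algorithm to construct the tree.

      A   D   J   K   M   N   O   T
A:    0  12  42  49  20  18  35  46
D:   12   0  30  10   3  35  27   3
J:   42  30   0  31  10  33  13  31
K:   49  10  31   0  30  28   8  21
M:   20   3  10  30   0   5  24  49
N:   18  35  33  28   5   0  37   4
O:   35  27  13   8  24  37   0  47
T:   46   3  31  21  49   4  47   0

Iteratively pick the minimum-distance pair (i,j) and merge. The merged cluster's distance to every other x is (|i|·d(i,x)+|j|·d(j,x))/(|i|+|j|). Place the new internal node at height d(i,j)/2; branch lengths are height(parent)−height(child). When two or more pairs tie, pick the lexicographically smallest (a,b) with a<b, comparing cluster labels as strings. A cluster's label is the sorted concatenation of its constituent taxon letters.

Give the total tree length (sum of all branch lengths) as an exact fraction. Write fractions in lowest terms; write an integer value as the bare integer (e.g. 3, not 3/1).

2093/30

iteration 1: select D,M (d=3); attach at lengths (3/2, 3/2); label the merged cluster DM
  updated: d(A,DM)=16, d(DM,J)=20, d(DM,K)=20, d(DM,N)=20, d(DM,O)=51/2, d(DM,T)=26
iteration 2: select N,T (d=4); attach at lengths (2, 2); label the merged cluster NT
  updated: d(A,NT)=32, d(DM,NT)=23, d(J,NT)=32, d(K,NT)=49/2, d(NT,O)=42
iteration 3: select K,O (d=8); attach at lengths (4, 4); label the merged cluster KO
  updated: d(A,KO)=42, d(DM,KO)=91/4, d(J,KO)=22, d(KO,NT)=133/4
iteration 4: select A,DM (d=16); attach at lengths (8, 13/2); label the merged cluster ADM
  updated: d(ADM,J)=82/3, d(ADM,KO)=175/6, d(ADM,NT)=26
iteration 5: select J,KO (d=22); attach at lengths (11, 7); label the merged cluster JKO
  updated: d(ADM,JKO)=257/9, d(JKO,NT)=197/6
iteration 6: select ADM,NT (d=26); attach at lengths (5, 11); label the merged cluster ADMNT
  updated: d(ADMNT,JKO)=454/15
iteration 7: select ADMNT,JKO (d=454/15); attach at lengths (32/15, 62/15); label the merged cluster ADJKMNOT
final tree: (((A:8,(D:3/2,M:3/2):13/2):5,(N:2,T:2):11):32/15,(J:11,(K:4,O:4):7):62/15)
total length: 2093/30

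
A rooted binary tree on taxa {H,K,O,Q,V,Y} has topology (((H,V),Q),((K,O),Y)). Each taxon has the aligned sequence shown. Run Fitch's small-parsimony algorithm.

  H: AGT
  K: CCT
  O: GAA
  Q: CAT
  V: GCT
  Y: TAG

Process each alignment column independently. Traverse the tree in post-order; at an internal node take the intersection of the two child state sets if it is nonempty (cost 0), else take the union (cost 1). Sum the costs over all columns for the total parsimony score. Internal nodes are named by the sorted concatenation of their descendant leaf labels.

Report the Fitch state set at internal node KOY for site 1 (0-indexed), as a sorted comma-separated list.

A

HV@0: {A} ∪ {G} = {A,G} (union, +1)
HQV@0: {A,G} ∪ {C} = {A,C,G} (union, +1)
KO@0: {C} ∪ {G} = {C,G} (union, +1)
KOY@0: {C,G} ∪ {T} = {C,G,T} (union, +1)
HKOQVY@0: {A,C,G} ∩ {C,G,T} = {C,G} (intersection, +0)
HV@1: {G} ∪ {C} = {C,G} (union, +1)
HQV@1: {C,G} ∪ {A} = {A,C,G} (union, +1)
KO@1: {C} ∪ {A} = {A,C} (union, +1)
KOY@1: {A,C} ∩ {A} = {A} (intersection, +0)
HKOQVY@1: {A,C,G} ∩ {A} = {A} (intersection, +0)
HV@2: {T} ∩ {T} = {T} (intersection, +0)
HQV@2: {T} ∩ {T} = {T} (intersection, +0)
KO@2: {T} ∪ {A} = {A,T} (union, +1)
KOY@2: {A,T} ∪ {G} = {A,G,T} (union, +1)
HKOQVY@2: {T} ∩ {A,G,T} = {T} (intersection, +0)
per-site changes: [4, 3, 2]; total = 9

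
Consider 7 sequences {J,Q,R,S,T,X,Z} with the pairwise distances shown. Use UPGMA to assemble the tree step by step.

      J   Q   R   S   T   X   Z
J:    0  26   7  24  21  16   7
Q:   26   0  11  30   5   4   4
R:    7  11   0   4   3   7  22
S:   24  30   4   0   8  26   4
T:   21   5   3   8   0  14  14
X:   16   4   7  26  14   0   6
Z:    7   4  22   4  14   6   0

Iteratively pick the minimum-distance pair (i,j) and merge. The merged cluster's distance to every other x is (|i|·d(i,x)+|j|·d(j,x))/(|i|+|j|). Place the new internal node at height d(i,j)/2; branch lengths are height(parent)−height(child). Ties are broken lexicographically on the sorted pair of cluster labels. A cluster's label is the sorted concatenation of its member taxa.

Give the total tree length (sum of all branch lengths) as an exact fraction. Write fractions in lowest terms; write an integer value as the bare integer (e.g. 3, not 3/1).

409/12

1. join R+T (d=3) ⇒ RT; edges |R|=3/2, |T|=3/2
  updated: d(J,RT)=14, d(Q,RT)=8, d(RT,S)=6, d(RT,X)=21/2, d(RT,Z)=18
2. join Q+X (d=4) ⇒ QX; edges |Q|=2, |X|=2
  updated: d(J,QX)=21, d(QX,RT)=37/4, d(QX,S)=28, d(QX,Z)=5
3. join S+Z (d=4) ⇒ SZ; edges |S|=2, |Z|=2
  updated: d(J,SZ)=31/2, d(QX,SZ)=33/2, d(RT,SZ)=12
4. join QX+RT (d=37/4) ⇒ QRTX; edges |QX|=21/8, |RT|=25/8
  updated: d(J,QRTX)=35/2, d(QRTX,SZ)=57/4
5. join QRTX+SZ (d=57/4) ⇒ QRSTXZ; edges |QRTX|=5/2, |SZ|=41/8
  updated: d(J,QRSTXZ)=101/6
6. join J+QRSTXZ (d=101/6) ⇒ JQRSTXZ; edges |J|=101/12, |QRSTXZ|=31/24
final tree: (J:101/12,(((Q:2,X:2):21/8,(R:3/2,T:3/2):25/8):5/2,(S:2,Z:2):41/8):31/24)
total length: 409/12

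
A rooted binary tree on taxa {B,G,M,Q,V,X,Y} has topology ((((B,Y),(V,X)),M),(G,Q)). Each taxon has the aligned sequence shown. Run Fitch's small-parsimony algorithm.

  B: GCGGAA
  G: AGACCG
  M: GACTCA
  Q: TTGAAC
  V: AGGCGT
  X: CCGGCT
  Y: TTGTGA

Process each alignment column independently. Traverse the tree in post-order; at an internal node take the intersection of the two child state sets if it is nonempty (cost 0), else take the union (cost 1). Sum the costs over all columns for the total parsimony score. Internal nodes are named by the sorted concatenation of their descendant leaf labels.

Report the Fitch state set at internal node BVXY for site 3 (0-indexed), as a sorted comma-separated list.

[col 0] BY: children B:{G}, Y:{T} ∪→ {G,T}; cost 1
[col 0] VX: children V:{A}, X:{C} ∪→ {A,C}; cost 1
[col 0] BVXY: children BY:{G,T}, VX:{A,C} ∪→ {A,C,G,T}; cost 1
[col 0] BMVXY: children BVXY:{A,C,G,T}, M:{G} ∩→ {G}; cost 0
[col 0] GQ: children G:{A}, Q:{T} ∪→ {A,T}; cost 1
[col 0] BGMQVXY: children BMVXY:{G}, GQ:{A,T} ∪→ {A,G,T}; cost 1
[col 1] BY: children B:{C}, Y:{T} ∪→ {C,T}; cost 1
[col 1] VX: children V:{G}, X:{C} ∪→ {C,G}; cost 1
[col 1] BVXY: children BY:{C,T}, VX:{C,G} ∩→ {C}; cost 0
[col 1] BMVXY: children BVXY:{C}, M:{A} ∪→ {A,C}; cost 1
[col 1] GQ: children G:{G}, Q:{T} ∪→ {G,T}; cost 1
[col 1] BGMQVXY: children BMVXY:{A,C}, GQ:{G,T} ∪→ {A,C,G,T}; cost 1
[col 2] BY: children B:{G}, Y:{G} ∩→ {G}; cost 0
[col 2] VX: children V:{G}, X:{G} ∩→ {G}; cost 0
[col 2] BVXY: children BY:{G}, VX:{G} ∩→ {G}; cost 0
[col 2] BMVXY: children BVXY:{G}, M:{C} ∪→ {C,G}; cost 1
[col 2] GQ: children G:{A}, Q:{G} ∪→ {A,G}; cost 1
[col 2] BGMQVXY: children BMVXY:{C,G}, GQ:{A,G} ∩→ {G}; cost 0
[col 3] BY: children B:{G}, Y:{T} ∪→ {G,T}; cost 1
[col 3] VX: children V:{C}, X:{G} ∪→ {C,G}; cost 1
[col 3] BVXY: children BY:{G,T}, VX:{C,G} ∩→ {G}; cost 0
[col 3] BMVXY: children BVXY:{G}, M:{T} ∪→ {G,T}; cost 1
[col 3] GQ: children G:{C}, Q:{A} ∪→ {A,C}; cost 1
[col 3] BGMQVXY: children BMVXY:{G,T}, GQ:{A,C} ∪→ {A,C,G,T}; cost 1
[col 4] BY: children B:{A}, Y:{G} ∪→ {A,G}; cost 1
[col 4] VX: children V:{G}, X:{C} ∪→ {C,G}; cost 1
[col 4] BVXY: children BY:{A,G}, VX:{C,G} ∩→ {G}; cost 0
[col 4] BMVXY: children BVXY:{G}, M:{C} ∪→ {C,G}; cost 1
[col 4] GQ: children G:{C}, Q:{A} ∪→ {A,C}; cost 1
[col 4] BGMQVXY: children BMVXY:{C,G}, GQ:{A,C} ∩→ {C}; cost 0
[col 5] BY: children B:{A}, Y:{A} ∩→ {A}; cost 0
[col 5] VX: children V:{T}, X:{T} ∩→ {T}; cost 0
[col 5] BVXY: children BY:{A}, VX:{T} ∪→ {A,T}; cost 1
[col 5] BMVXY: children BVXY:{A,T}, M:{A} ∩→ {A}; cost 0
[col 5] GQ: children G:{G}, Q:{C} ∪→ {C,G}; cost 1
[col 5] BGMQVXY: children BMVXY:{A}, GQ:{C,G} ∪→ {A,C,G}; cost 1
per-site changes: [5, 5, 2, 5, 4, 3]; total = 24

G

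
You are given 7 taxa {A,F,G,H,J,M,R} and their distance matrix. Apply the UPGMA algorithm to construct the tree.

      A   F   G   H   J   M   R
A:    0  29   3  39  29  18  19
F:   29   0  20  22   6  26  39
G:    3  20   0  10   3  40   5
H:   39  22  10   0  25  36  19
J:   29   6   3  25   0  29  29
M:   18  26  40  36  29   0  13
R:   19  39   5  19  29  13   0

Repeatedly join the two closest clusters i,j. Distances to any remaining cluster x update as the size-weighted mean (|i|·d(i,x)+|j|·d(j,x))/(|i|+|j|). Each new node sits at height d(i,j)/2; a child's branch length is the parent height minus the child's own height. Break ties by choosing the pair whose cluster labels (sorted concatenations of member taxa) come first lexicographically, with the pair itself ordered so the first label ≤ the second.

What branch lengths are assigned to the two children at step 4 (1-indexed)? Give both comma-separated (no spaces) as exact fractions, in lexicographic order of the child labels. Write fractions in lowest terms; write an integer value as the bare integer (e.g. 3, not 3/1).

step 1: merge (A,G) at d=3; branch lengths A→3/2, G→3/2; new cluster AG
  updated: d(AG,F)=49/2, d(AG,H)=49/2, d(AG,J)=16, d(AG,M)=29, d(AG,R)=12
step 2: merge (F,J) at d=6; branch lengths F→3, J→3; new cluster FJ
  updated: d(AG,FJ)=81/4, d(FJ,H)=47/2, d(FJ,M)=55/2, d(FJ,R)=34
step 3: merge (AG,R) at d=12; branch lengths AG→9/2, R→6; new cluster AGR
  updated: d(AGR,FJ)=149/6, d(AGR,H)=68/3, d(AGR,M)=71/3
step 4: merge (AGR,H) at d=68/3; branch lengths AGR→16/3, H→34/3; new cluster AGHR
  updated: d(AGHR,FJ)=49/2, d(AGHR,M)=107/4
step 5: merge (AGHR,FJ) at d=49/2; branch lengths AGHR→11/12, FJ→37/4; new cluster AFGHJR
  updated: d(AFGHJR,M)=27
step 6: merge (AFGHJR,M) at d=27; branch lengths AFGHJR→5/4, M→27/2; new cluster AFGHJMR
final tree: (((((A:3/2,G:3/2):9/2,R:6):16/3,H:34/3):11/12,(F:3,J:3):37/4):5/4,M:27/2)
total length: 733/12

16/3,34/3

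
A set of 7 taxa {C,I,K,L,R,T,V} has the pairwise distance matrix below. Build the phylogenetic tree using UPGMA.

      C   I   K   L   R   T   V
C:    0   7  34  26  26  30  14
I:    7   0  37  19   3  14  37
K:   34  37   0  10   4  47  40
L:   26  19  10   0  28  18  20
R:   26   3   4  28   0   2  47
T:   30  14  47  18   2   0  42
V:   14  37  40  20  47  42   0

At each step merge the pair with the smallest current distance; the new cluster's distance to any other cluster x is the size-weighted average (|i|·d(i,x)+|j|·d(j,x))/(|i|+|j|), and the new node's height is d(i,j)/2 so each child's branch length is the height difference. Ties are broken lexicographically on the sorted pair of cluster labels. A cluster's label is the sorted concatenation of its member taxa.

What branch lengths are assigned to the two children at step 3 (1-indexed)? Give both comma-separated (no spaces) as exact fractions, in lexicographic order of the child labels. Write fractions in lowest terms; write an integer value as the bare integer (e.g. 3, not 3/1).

1. join R+T (d=2) ⇒ RT; edges |R|=1, |T|=1
  updated: d(C,RT)=28, d(I,RT)=17/2, d(K,RT)=51/2, d(L,RT)=23, d(RT,V)=89/2
2. join C+I (d=7) ⇒ CI; edges |C|=7/2, |I|=7/2
  updated: d(CI,K)=71/2, d(CI,L)=45/2, d(CI,RT)=73/4, d(CI,V)=51/2
3. join K+L (d=10) ⇒ KL; edges |K|=5, |L|=5
  updated: d(CI,KL)=29, d(KL,RT)=97/4, d(KL,V)=30
4. join CI+RT (d=73/4) ⇒ CIRT; edges |CI|=45/8, |RT|=65/8
  updated: d(CIRT,KL)=213/8, d(CIRT,V)=35
5. join CIRT+KL (d=213/8) ⇒ CIKLRT; edges |CIRT|=67/16, |KL|=133/16
  updated: d(CIKLRT,V)=100/3
6. join CIKLRT+V (d=100/3) ⇒ CIKLRTV; edges |CIKLRT|=161/48, |V|=50/3
final tree: ((((C:7/2,I:7/2):45/8,(R:1,T:1):65/8):67/16,(K:5,L:5):133/16):161/48,V:50/3)
total length: 3133/48

5,5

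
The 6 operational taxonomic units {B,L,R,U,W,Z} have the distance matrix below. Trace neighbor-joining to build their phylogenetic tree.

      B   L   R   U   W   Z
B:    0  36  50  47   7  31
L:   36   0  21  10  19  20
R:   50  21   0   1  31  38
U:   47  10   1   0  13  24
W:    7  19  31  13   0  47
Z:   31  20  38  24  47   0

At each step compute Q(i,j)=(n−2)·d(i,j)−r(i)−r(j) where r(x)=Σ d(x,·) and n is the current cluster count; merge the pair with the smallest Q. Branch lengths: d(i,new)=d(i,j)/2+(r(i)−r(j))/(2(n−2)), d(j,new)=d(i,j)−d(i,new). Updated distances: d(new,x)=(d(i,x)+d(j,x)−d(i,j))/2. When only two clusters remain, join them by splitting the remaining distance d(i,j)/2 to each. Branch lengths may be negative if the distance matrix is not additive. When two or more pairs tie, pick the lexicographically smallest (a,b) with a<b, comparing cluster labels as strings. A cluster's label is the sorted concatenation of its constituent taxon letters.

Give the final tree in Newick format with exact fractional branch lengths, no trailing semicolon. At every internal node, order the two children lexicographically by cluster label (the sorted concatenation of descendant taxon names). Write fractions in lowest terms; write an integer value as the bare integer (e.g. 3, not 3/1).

((((B:41/4,W:-13/4):303/16,Z:265/16):19/16,L:49/16):191/32,(R:77/12,U:-65/12):191/32)

iteration 1: select B,W (d=7, Q=-260); attach at lengths (41/4, -13/4); label the merged cluster BW
  updated: d(BW,L)=24, d(BW,R)=37, d(BW,U)=53/2, d(BW,Z)=71/2
iteration 2: select R,U (d=1, Q=-311/2); attach at lengths (77/12, -65/12); label the merged cluster RU
  updated: d(BW,RU)=125/4, d(L,RU)=15, d(RU,Z)=61/2
iteration 3: select BW,Z (d=71/2, Q=-423/4); attach at lengths (303/16, 265/16); label the merged cluster BWZ
  updated: d(BWZ,L)=17/4, d(BWZ,RU)=105/8
iteration 4: select BWZ,L (d=17/4, Q=-259/8); attach at lengths (19/16, 49/16); label the merged cluster BLWZ
  updated: d(BLWZ,RU)=191/16
iteration 5: select BLWZ,RU (d=191/16); attach at lengths (191/32, 191/32); label the merged cluster BLRUWZ
final tree: ((((B:41/4,W:-13/4):303/16,Z:265/16):19/16,L:49/16):191/32,(R:77/12,U:-65/12):191/32)
total length: 955/16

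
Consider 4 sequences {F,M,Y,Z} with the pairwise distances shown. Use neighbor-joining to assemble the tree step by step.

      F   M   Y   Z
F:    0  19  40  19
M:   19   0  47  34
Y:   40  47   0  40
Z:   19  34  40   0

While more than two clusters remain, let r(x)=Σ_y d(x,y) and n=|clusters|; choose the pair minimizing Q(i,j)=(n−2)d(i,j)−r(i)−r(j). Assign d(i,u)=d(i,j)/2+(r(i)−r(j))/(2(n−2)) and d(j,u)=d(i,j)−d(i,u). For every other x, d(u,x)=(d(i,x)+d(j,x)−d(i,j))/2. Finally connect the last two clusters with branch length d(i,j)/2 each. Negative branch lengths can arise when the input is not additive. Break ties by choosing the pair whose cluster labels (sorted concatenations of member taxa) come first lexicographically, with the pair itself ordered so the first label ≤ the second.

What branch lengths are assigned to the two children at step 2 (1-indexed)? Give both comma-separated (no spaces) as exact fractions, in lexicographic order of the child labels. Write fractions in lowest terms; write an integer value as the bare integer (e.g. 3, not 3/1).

11/2,57/2

step 1: merge (F,M) at d=19, Q=-140; branch lengths F→4, M→15; new cluster FM
  updated: d(FM,Y)=34, d(FM,Z)=17
step 2: merge (FM,Y) at d=34, Q=-91; branch lengths FM→11/2, Y→57/2; new cluster FMY
  updated: d(FMY,Z)=23/2
step 3: merge (FMY,Z) at d=23/2; branch lengths FMY→23/4, Z→23/4; new cluster FMYZ
final tree: (((F:4,M:15):11/2,Y:57/2):23/4,Z:23/4)
total length: 129/2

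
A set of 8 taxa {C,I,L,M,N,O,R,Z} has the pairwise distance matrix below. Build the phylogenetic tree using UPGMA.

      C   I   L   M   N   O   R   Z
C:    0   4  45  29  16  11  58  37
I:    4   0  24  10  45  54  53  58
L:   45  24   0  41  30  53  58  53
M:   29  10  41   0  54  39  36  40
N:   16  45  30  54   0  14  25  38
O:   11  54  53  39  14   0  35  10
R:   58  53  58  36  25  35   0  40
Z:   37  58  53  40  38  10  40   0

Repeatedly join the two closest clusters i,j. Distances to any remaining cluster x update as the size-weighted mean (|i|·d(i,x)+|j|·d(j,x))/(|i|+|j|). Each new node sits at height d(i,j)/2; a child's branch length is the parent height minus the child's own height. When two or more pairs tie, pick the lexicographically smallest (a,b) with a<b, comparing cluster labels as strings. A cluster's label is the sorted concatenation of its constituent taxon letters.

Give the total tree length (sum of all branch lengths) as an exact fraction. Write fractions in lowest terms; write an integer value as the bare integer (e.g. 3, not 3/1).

5131/48

1. join C+I (d=4) ⇒ CI; edges |C|=2, |I|=2
  updated: d(CI,L)=69/2, d(CI,M)=39/2, d(CI,N)=61/2, d(CI,O)=65/2, d(CI,R)=111/2, d(CI,Z)=95/2
2. join O+Z (d=10) ⇒ OZ; edges |O|=5, |Z|=5
  updated: d(CI,OZ)=40, d(L,OZ)=53, d(M,OZ)=79/2, d(N,OZ)=26, d(OZ,R)=75/2
3. join CI+M (d=39/2) ⇒ CIM; edges |CI|=31/4, |M|=39/4
  updated: d(CIM,L)=110/3, d(CIM,N)=115/3, d(CIM,OZ)=239/6, d(CIM,R)=49
4. join N+R (d=25) ⇒ NR; edges |N|=25/2, |R|=25/2
  updated: d(CIM,NR)=131/3, d(L,NR)=44, d(NR,OZ)=127/4
5. join NR+OZ (d=127/4) ⇒ NORZ; edges |NR|=27/8, |OZ|=87/8
  updated: d(CIM,NORZ)=167/4, d(L,NORZ)=97/2
6. join CIM+L (d=110/3) ⇒ CILM; edges |CIM|=103/12, |L|=55/3
  updated: d(CILM,NORZ)=695/16
7. join CILM+NORZ (d=695/16) ⇒ CILMNORZ; edges |CILM|=325/96, |NORZ|=187/32
final tree: ((((C:2,I:2):31/4,M:39/4):103/12,L:55/3):325/96,((N:25/2,R:25/2):27/8,(O:5,Z:5):87/8):187/32)
total length: 5131/48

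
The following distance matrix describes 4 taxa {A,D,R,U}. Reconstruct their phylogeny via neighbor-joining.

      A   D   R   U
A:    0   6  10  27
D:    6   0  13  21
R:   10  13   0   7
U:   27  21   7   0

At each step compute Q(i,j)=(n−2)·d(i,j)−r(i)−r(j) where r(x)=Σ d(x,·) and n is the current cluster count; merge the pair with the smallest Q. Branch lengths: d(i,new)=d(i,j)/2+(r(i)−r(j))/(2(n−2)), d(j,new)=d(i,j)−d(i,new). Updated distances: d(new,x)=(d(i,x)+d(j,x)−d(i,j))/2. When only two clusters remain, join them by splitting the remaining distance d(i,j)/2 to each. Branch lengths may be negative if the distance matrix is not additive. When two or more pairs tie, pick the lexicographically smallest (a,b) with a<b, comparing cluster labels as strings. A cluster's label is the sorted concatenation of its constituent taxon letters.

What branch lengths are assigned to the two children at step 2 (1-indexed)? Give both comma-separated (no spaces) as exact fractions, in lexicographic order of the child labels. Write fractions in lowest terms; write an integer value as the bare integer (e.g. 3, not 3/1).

45/4,-11/4

step 1: merge (A,D) at d=6, Q=-71; branch lengths A→15/4, D→9/4; new cluster AD
  updated: d(AD,R)=17/2, d(AD,U)=21
step 2: merge (AD,R) at d=17/2, Q=-73/2; branch lengths AD→45/4, R→-11/4; new cluster ADR
  updated: d(ADR,U)=39/4
step 3: merge (ADR,U) at d=39/4; branch lengths ADR→39/8, U→39/8; new cluster ADRU
final tree: (((A:15/4,D:9/4):45/4,R:-11/4):39/8,U:39/8)
total length: 97/4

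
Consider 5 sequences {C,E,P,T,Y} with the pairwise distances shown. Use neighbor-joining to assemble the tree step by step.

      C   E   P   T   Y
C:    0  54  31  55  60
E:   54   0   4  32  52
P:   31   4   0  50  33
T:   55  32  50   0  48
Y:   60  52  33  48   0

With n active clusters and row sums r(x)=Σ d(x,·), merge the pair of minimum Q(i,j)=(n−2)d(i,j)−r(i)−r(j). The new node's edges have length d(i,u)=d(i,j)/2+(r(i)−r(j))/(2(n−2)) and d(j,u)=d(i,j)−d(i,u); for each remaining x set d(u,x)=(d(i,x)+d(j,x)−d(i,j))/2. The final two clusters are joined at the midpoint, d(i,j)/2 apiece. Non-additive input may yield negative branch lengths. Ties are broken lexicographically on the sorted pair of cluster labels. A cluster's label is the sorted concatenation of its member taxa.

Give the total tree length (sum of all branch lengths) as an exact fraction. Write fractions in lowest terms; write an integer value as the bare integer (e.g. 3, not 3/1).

iteration 1: select E,P (d=4, Q=-248); attach at lengths (6, -2); label the merged cluster EP
  updated: d(C,EP)=81/2, d(EP,T)=39, d(EP,Y)=81/2
iteration 2: select C,EP (d=81/2, Q=-389/2); attach at lengths (233/8, 91/8); label the merged cluster CEP
  updated: d(CEP,T)=107/4, d(CEP,Y)=30
iteration 3: select CEP,T (d=107/4, Q=-419/4); attach at lengths (35/8, 179/8); label the merged cluster CEPT
  updated: d(CEPT,Y)=205/8
iteration 4: select CEPT,Y (d=205/8); attach at lengths (205/16, 205/16); label the merged cluster CEPTY
final tree: (((C:233/8,(E:6,P:-2):91/8):35/8,T:179/8):205/16,Y:205/16)
total length: 775/8

775/8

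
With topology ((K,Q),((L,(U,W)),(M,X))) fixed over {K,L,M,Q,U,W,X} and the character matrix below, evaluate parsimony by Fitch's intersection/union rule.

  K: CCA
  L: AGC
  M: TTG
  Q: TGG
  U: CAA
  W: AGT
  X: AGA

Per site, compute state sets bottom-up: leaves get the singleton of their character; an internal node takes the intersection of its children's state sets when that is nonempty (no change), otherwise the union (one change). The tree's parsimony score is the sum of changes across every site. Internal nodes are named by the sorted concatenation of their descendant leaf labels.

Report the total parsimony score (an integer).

11

site 0, node KQ: K={C} ∪ Q={T} → {C,T} (+1)
site 0, node UW: U={C} ∪ W={A} → {A,C} (+1)
site 0, node LUW: L={A} ∩ UW={A,C} → {A} (+0)
site 0, node MX: M={T} ∪ X={A} → {A,T} (+1)
site 0, node LMUWX: LUW={A} ∩ MX={A,T} → {A} (+0)
site 0, node KLMQUWX: KQ={C,T} ∪ LMUWX={A} → {A,C,T} (+1)
site 1, node KQ: K={C} ∪ Q={G} → {C,G} (+1)
site 1, node UW: U={A} ∪ W={G} → {A,G} (+1)
site 1, node LUW: L={G} ∩ UW={A,G} → {G} (+0)
site 1, node MX: M={T} ∪ X={G} → {G,T} (+1)
site 1, node LMUWX: LUW={G} ∩ MX={G,T} → {G} (+0)
site 1, node KLMQUWX: KQ={C,G} ∩ LMUWX={G} → {G} (+0)
site 2, node KQ: K={A} ∪ Q={G} → {A,G} (+1)
site 2, node UW: U={A} ∪ W={T} → {A,T} (+1)
site 2, node LUW: L={C} ∪ UW={A,T} → {A,C,T} (+1)
site 2, node MX: M={G} ∪ X={A} → {A,G} (+1)
site 2, node LMUWX: LUW={A,C,T} ∩ MX={A,G} → {A} (+0)
site 2, node KLMQUWX: KQ={A,G} ∩ LMUWX={A} → {A} (+0)
per-site changes: [4, 3, 4]; total = 11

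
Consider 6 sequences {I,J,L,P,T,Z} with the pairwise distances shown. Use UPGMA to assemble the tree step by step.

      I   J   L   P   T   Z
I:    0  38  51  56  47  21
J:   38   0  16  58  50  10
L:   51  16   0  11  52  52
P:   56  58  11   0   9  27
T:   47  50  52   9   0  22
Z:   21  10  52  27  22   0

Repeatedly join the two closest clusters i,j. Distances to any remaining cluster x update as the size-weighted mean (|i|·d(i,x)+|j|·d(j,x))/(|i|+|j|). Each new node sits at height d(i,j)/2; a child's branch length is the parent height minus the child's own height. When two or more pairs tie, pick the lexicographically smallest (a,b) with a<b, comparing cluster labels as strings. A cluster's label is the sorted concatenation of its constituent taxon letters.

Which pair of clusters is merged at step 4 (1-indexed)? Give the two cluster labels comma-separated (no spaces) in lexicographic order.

1. join P+T (d=9) ⇒ PT; edges |P|=9/2, |T|=9/2
  updated: d(I,PT)=103/2, d(J,PT)=54, d(L,PT)=63/2, d(PT,Z)=49/2
2. join J+Z (d=10) ⇒ JZ; edges |J|=5, |Z|=5
  updated: d(I,JZ)=59/2, d(JZ,L)=34, d(JZ,PT)=157/4
3. join I+JZ (d=59/2) ⇒ IJZ; edges |I|=59/4, |JZ|=39/4
  updated: d(IJZ,L)=119/3, d(IJZ,PT)=130/3
4. join L+PT (d=63/2) ⇒ LPT; edges |L|=63/4, |PT|=45/4
  updated: d(IJZ,LPT)=379/9
5. join IJZ+LPT (d=379/9) ⇒ IJLPTZ; edges |IJZ|=227/36, |LPT|=191/36
final tree: ((I:59/4,(J:5,Z:5):39/4):227/36,(L:63/4,(P:9/2,T:9/2):45/4):191/36)
total length: 739/9

L,PT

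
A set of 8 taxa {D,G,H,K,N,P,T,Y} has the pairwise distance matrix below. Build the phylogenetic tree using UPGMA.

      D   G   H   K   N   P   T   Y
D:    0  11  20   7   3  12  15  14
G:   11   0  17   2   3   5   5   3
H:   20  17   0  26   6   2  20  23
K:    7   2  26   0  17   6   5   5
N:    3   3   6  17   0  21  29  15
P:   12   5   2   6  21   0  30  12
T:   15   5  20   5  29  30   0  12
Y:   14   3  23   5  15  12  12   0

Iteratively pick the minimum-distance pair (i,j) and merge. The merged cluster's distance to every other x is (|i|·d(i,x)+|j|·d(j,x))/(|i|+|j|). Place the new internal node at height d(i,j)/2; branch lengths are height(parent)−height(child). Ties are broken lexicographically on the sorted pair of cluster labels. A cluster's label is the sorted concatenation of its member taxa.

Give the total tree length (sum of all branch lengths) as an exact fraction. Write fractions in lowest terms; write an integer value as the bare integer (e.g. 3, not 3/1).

1. join G+K (d=2) ⇒ GK; edges |G|=1, |K|=1
  updated: d(D,GK)=9, d(GK,H)=43/2, d(GK,N)=10, d(GK,P)=11/2, d(GK,T)=5, d(GK,Y)=4
2. join H+P (d=2) ⇒ HP; edges |H|=1, |P|=1
  updated: d(D,HP)=16, d(GK,HP)=27/2, d(HP,N)=27/2, d(HP,T)=25, d(HP,Y)=35/2
3. join D+N (d=3) ⇒ DN; edges |D|=3/2, |N|=3/2
  updated: d(DN,GK)=19/2, d(DN,HP)=59/4, d(DN,T)=22, d(DN,Y)=29/2
4. join GK+Y (d=4) ⇒ GKY; edges |GK|=1, |Y|=2
  updated: d(DN,GKY)=67/6, d(GKY,HP)=89/6, d(GKY,T)=22/3
5. join GKY+T (d=22/3) ⇒ GKTY; edges |GKY|=5/3, |T|=11/3
  updated: d(DN,GKTY)=111/8, d(GKTY,HP)=139/8
6. join DN+GKTY (d=111/8) ⇒ DGKNTY; edges |DN|=87/16, |GKTY|=157/48
  updated: d(DGKNTY,HP)=33/2
7. join DGKNTY+HP (d=33/2) ⇒ DGHKNPTY; edges |DGKNTY|=21/16, |HP|=29/4
final tree: (((D:3/2,N:3/2):87/16,(((G:1,K:1):1,Y:2):5/3,T:11/3):157/48):21/16,(H:1,P:1):29/4)
total length: 1565/48

1565/48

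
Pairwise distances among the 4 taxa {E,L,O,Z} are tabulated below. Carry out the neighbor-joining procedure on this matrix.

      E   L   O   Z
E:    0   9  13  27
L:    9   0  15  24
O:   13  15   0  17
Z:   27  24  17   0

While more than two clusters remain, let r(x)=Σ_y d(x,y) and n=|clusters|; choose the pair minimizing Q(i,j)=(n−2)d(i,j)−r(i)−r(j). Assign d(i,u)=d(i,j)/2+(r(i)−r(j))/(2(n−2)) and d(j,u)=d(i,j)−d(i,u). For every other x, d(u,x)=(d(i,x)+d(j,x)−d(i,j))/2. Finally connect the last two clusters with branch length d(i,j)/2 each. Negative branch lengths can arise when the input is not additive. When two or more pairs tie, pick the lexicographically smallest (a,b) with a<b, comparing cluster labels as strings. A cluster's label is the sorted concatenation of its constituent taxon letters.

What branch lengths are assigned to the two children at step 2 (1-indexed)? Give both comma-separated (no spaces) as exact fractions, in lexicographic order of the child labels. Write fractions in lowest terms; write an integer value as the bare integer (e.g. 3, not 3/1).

27/4,11/4

iteration 1: select E,L (d=9, Q=-79); attach at lengths (19/4, 17/4); label the merged cluster EL
  updated: d(EL,O)=19/2, d(EL,Z)=21
iteration 2: select EL,O (d=19/2, Q=-95/2); attach at lengths (27/4, 11/4); label the merged cluster ELO
  updated: d(ELO,Z)=57/4
iteration 3: select ELO,Z (d=57/4); attach at lengths (57/8, 57/8); label the merged cluster ELOZ
final tree: (((E:19/4,L:17/4):27/4,O:11/4):57/8,Z:57/8)
total length: 131/4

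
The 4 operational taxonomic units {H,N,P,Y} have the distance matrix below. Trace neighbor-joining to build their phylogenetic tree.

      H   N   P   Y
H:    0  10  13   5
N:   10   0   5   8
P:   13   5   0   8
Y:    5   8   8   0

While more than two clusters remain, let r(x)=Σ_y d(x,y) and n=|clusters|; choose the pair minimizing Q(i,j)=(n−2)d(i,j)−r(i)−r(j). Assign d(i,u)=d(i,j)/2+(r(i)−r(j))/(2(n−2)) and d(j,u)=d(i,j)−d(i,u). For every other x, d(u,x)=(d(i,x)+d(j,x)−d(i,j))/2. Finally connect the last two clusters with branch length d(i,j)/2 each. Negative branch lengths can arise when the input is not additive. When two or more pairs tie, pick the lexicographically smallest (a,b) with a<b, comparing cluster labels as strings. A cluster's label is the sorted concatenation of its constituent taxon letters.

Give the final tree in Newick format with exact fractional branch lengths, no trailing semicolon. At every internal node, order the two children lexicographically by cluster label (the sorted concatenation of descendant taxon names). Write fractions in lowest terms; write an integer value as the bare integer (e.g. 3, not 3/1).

step 1: merge (H,Y) at d=5, Q=-39; branch lengths H→17/4, Y→3/4; new cluster HY
  updated: d(HY,N)=13/2, d(HY,P)=8
step 2: merge (HY,N) at d=13/2, Q=-39/2; branch lengths HY→19/4, N→7/4; new cluster HNY
  updated: d(HNY,P)=13/4
step 3: merge (HNY,P) at d=13/4; branch lengths HNY→13/8, P→13/8; new cluster HNPY
final tree: (((H:17/4,Y:3/4):19/4,N:7/4):13/8,P:13/8)
total length: 59/4

(((H:17/4,Y:3/4):19/4,N:7/4):13/8,P:13/8)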